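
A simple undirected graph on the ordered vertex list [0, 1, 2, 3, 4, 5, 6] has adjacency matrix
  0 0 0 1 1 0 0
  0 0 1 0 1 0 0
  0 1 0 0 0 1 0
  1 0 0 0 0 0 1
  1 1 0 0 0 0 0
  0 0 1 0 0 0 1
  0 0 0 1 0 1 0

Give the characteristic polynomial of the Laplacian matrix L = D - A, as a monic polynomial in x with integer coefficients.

Each diagonal entry of L is the vertex degree and each off-diagonal entry is -1 where an edge is present, 0 otherwise; in the order [0, 1, 2, 3, 4, 5, 6] the diagonal is [2, 2, 2, 2, 2, 2, 2]. L has integer entries, so p(x) = det(xI - L) has integer coefficients. Expanding the determinant yields x^7 - 14x^6 + 77x^5 - 210x^4 + 294x^3 - 196x^2 + 49x. Since p(0) = det(-L) = 0, x divides p(x).

x^7 - 14x^6 + 77x^5 - 210x^4 + 294x^3 - 196x^2 + 49x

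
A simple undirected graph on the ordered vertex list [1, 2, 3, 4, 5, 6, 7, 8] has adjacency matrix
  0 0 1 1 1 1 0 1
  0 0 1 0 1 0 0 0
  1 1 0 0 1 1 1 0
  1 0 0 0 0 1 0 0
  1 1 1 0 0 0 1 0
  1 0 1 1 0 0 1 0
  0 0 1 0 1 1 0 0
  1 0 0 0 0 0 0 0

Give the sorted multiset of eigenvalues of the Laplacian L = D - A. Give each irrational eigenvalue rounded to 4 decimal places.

[0, 0.8782, 1.4368, 2.3729, 4.2864, 4.4069, 6.0621, 6.5567]

With the vertex order [1, 2, 3, 4, 5, 6, 7, 8], the degrees are [5, 2, 5, 2, 4, 4, 3, 1], giving D = diag(5, 2, 5, 2, 4, 4, 3, 1) and L = D - A. Diagonalising L (or applying a numerical eigensolver to the 8x8 matrix) gives the spectrum above. The largest eigenvalue, 6.5567, is at most the vertex count 8.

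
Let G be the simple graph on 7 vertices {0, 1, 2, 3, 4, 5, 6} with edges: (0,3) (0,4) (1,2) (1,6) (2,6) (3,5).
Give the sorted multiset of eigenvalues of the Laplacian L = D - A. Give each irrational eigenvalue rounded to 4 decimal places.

Each diagonal entry of L is the vertex degree and each off-diagonal entry is -1 where an edge is present, 0 otherwise; in the order [0, 1, 2, 3, 4, 5, 6] the diagonal is [2, 2, 2, 2, 1, 1, 2]. Since every row of L sums to 0, the all-ones vector is in the kernel and 0 is an eigenvalue. The 2 zero eigenvalues correspond to the 2 connected components. There are 2 zeros in the spectrum, matching the 2 components. The largest eigenvalue, 3.4142, is at most the vertex count 7.

[0, 0, 0.5858, 2, 3, 3, 3.4142]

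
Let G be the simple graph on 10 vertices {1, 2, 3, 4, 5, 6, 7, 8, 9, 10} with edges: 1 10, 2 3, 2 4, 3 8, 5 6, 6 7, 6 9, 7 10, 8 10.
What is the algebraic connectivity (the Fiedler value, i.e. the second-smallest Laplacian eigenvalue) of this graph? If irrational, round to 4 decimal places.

0.1288

Each diagonal entry of L is the vertex degree and each off-diagonal entry is -1 where an edge is present, 0 otherwise; in the order [1, 2, 3, 4, 5, 6, 7, 8, 9, 10] the diagonal is [1, 2, 2, 1, 1, 3, 2, 2, 1, 3]. Computing the eigenvalues of L and sorting gives [0, 0.1288, 0.3924, 1, 1, 1.5222, 2.2184, 3.3439, 3.9000, 4.4944]. The Fiedler value lambda_2 = 0.1288 is strictly positive, so the graph is connected.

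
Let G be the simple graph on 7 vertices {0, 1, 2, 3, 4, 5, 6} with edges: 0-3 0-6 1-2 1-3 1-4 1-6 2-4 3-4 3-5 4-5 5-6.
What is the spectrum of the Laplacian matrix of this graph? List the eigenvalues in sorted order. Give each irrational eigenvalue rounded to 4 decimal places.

Reading degrees in the order [0, 1, 2, 3, 4, 5, 6] gives [2, 4, 2, 4, 4, 3, 3]; set D = diag(2, 4, 2, 4, 4, 3, 3) and form L = D - A. The multiplicity of 0 as a Laplacian eigenvalue equals the number of connected components. The single zero eigenvalue shows the graph is connected.

[0, 1.3360, 2.3705, 3.1590, 3.8904, 5.2575, 5.9867]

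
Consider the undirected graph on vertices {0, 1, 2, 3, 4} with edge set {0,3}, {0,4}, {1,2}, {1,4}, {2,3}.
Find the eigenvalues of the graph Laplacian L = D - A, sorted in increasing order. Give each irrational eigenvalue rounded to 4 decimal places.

Each diagonal entry of L is the vertex degree and each off-diagonal entry is -1 where an edge is present, 0 otherwise; in the order [0, 1, 2, 3, 4] the diagonal is [2, 2, 2, 2, 2]. The multiplicity of 0 as a Laplacian eigenvalue equals the number of connected components. The single zero eigenvalue shows the graph is connected. There is one zero in the spectrum, matching the 1 component.

[0, 1.3820, 1.3820, 3.6180, 3.6180]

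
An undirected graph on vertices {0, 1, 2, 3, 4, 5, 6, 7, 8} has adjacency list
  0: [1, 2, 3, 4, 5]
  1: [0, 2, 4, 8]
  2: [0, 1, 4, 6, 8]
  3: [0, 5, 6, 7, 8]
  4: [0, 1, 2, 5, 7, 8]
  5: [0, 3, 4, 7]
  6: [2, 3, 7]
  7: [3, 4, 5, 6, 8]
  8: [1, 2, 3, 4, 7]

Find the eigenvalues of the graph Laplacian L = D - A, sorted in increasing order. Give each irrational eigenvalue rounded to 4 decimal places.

[0, 2.5073, 3.0918, 4.3850, 5.3073, 5.5861, 6.3364, 7.1814, 7.6047]

With the vertex order [0, 1, 2, 3, 4, 5, 6, 7, 8], the degrees are [5, 4, 5, 5, 6, 4, 3, 5, 5], giving D = diag(5, 4, 5, 5, 6, 4, 3, 5, 5) and L = D - A. Diagonalising L (or applying a numerical eigensolver to the 9x9 matrix) gives the spectrum above. By the matrix-tree theorem the graph has (1/9) * product of the nonzero eigenvalues = 38749 spanning trees.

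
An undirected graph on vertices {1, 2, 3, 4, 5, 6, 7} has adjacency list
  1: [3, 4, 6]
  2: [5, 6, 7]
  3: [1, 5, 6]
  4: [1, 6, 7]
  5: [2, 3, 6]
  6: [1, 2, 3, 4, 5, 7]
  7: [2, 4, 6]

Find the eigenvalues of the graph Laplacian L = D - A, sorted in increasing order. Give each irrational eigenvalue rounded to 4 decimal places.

[0, 2, 2, 4, 4, 5, 7]

Reading degrees in the order [1, 2, 3, 4, 5, 6, 7] gives [3, 3, 3, 3, 3, 6, 3]; set D = diag(3, 3, 3, 3, 3, 6, 3) and form L = D - A. Diagonalising L (or applying a numerical eigensolver to the 7x7 matrix) gives the spectrum above. The largest eigenvalue, 7, is at most the vertex count 7. The eigenvalues sum to 24, which equals trace(L) = 2|E|.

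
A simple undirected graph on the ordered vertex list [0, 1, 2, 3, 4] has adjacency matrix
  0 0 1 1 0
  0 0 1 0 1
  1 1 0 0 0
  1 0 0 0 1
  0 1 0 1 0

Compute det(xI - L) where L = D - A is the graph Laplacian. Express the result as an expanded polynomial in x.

x^5 - 10x^4 + 35x^3 - 50x^2 + 25x

With the vertex order [0, 1, 2, 3, 4], the degrees are [2, 2, 2, 2, 2], giving D = diag(2, 2, 2, 2, 2) and L = D - A. L has integer entries, so p(x) = det(xI - L) has integer coefficients. Expanding the determinant yields x^5 - 10x^4 + 35x^3 - 50x^2 + 25x. The constant term is 0 because L is singular (the all-ones vector lies in its kernel). The largest eigenvalue, 3.6180, is at most the vertex count 5.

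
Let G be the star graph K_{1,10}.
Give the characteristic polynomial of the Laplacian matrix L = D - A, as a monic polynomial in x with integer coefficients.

The graph has 11 vertices and degree multiset [10, 1, 1, 1, 1, 1, 1, 1, 1, 1, 1]; D is the diagonal matrix of degrees and L = D - A. Computing det(xI - L) by cofactor expansion (or equivalently via sum-over-permutations) gives x^11 - 20x^10 + 135x^9 - 480x^8 + 1050x^7 - 1512x^6 + 1470x^5 - 960x^4 + 405x^3 - 100x^2 + 11x. The constant term is 0 because L is singular (the all-ones vector lies in its kernel). By the matrix-tree theorem the graph has (1/11) * product of the nonzero eigenvalues = 1 spanning tree.

x^11 - 20x^10 + 135x^9 - 480x^8 + 1050x^7 - 1512x^6 + 1470x^5 - 960x^4 + 405x^3 - 100x^2 + 11x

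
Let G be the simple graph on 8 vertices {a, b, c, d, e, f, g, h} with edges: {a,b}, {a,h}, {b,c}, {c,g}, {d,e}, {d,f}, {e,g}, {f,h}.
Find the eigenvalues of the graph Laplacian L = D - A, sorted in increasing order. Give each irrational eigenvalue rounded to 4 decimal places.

[0, 0.5858, 0.5858, 2, 2, 3.4142, 3.4142, 4]

Each diagonal entry of L is the vertex degree and each off-diagonal entry is -1 where an edge is present, 0 otherwise; in the order [a, b, c, d, e, f, g, h] the diagonal is [2, 2, 2, 2, 2, 2, 2, 2]. Diagonalising L (or applying a numerical eigensolver to the 8x8 matrix) gives the spectrum above. The eigenvalues sum to 16, which equals trace(L) = 2|E|.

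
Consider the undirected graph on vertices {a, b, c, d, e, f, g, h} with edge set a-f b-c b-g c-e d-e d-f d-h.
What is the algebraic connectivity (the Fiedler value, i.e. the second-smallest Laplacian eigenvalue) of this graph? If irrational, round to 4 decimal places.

0.1864

Each diagonal entry of L is the vertex degree and each off-diagonal entry is -1 where an edge is present, 0 otherwise; in the order [a, b, c, d, e, f, g, h] the diagonal is [1, 2, 2, 3, 2, 2, 1, 1]. Computing the eigenvalues of L and sorting gives [0, 0.1864, 0.5858, 1, 2, 2.4707, 3.4142, 4.3429]. The Fiedler value lambda_2 = 0.1864 is strictly positive, so the graph is connected. The largest eigenvalue, 4.3429, is at most the vertex count 8.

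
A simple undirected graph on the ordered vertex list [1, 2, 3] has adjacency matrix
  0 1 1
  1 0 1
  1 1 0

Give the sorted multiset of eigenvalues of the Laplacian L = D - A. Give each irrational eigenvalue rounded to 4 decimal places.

Reading degrees in the order [1, 2, 3] gives [2, 2, 2]; set D = diag(2, 2, 2) and form L = D - A. Diagonalising L (or applying a numerical eigensolver to the 3x3 matrix) gives the spectrum above. The single zero eigenvalue shows the graph is connected. There is one zero in the spectrum, matching the 1 component. By the matrix-tree theorem the graph has (1/3) * product of the nonzero eigenvalues = 3 spanning trees.

[0, 3, 3]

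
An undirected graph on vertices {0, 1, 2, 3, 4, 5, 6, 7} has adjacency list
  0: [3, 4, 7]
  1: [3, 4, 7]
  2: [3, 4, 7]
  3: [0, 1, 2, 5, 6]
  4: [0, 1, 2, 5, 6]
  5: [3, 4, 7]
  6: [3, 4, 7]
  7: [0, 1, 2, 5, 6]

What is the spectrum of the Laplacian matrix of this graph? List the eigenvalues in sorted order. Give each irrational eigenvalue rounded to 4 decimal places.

[0, 3, 3, 3, 3, 5, 5, 8]

With the vertex order [0, 1, 2, 3, 4, 5, 6, 7], the degrees are [3, 3, 3, 5, 5, 3, 3, 5], giving D = diag(3, 3, 3, 5, 5, 3, 3, 5) and L = D - A. L is symmetric positive semidefinite, so every eigenvalue is real and nonnegative. The single zero eigenvalue shows the graph is connected. The largest eigenvalue, 8, is at most the vertex count 8.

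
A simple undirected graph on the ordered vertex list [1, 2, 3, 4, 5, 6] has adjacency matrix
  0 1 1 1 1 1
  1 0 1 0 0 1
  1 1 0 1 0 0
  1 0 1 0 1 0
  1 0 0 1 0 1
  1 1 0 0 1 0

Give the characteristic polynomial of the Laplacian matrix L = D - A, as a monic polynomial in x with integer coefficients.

Reading degrees in the order [1, 2, 3, 4, 5, 6] gives [5, 3, 3, 3, 3, 3]; set D = diag(5, 3, 3, 3, 3, 3) and form L = D - A. L has integer entries, so p(x) = det(xI - L) has integer coefficients. Expanding the determinant yields x^6 - 20x^5 + 155x^4 - 580x^3 + 1045x^2 - 726x. The constant term is 0 because L is singular (the all-ones vector lies in its kernel). The largest eigenvalue, 6, is at most the vertex count 6.

x^6 - 20x^5 + 155x^4 - 580x^3 + 1045x^2 - 726x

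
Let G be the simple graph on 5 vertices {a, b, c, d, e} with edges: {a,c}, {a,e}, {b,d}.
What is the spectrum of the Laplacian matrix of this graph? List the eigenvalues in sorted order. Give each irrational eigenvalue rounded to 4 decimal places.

[0, 0, 1, 2, 3]

Each diagonal entry of L is the vertex degree and each off-diagonal entry is -1 where an edge is present, 0 otherwise; in the order [a, b, c, d, e] the diagonal is [2, 1, 1, 1, 1]. The multiplicity of 0 as a Laplacian eigenvalue equals the number of connected components. The 2 zero eigenvalues correspond to the 2 connected components. The eigenvalues sum to 6, which equals trace(L) = 2|E|.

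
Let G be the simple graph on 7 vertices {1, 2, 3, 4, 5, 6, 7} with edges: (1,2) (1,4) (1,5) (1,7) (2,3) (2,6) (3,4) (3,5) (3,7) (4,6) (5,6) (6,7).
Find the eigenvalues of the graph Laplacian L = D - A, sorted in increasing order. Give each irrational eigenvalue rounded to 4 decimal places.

Each diagonal entry of L is the vertex degree and each off-diagonal entry is -1 where an edge is present, 0 otherwise; in the order [1, 2, 3, 4, 5, 6, 7] the diagonal is [4, 3, 4, 3, 3, 4, 3]. Diagonalising L (or applying a numerical eigensolver to the 7x7 matrix) gives the spectrum above. The single zero eigenvalue shows the graph is connected. There is one zero in the spectrum, matching the 1 component.

[0, 3, 3, 3, 4, 4, 7]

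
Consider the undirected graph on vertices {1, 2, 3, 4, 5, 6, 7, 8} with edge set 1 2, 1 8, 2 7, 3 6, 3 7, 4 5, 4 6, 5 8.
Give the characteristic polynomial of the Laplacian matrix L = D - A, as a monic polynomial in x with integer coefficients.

Reading degrees in the order [1, 2, 3, 4, 5, 6, 7, 8] gives [2, 2, 2, 2, 2, 2, 2, 2]; set D = diag(2, 2, 2, 2, 2, 2, 2, 2) and form L = D - A. Computing det(xI - L) by cofactor expansion (or equivalently via sum-over-permutations) gives x^8 - 16x^7 + 104x^6 - 352x^5 + 660x^4 - 672x^3 + 336x^2 - 64x. The constant term is 0 because L is singular (the all-ones vector lies in its kernel). There is one zero in the spectrum, matching the 1 component. By the matrix-tree theorem the graph has (1/8) * product of the nonzero eigenvalues = 8 spanning trees.

x^8 - 16x^7 + 104x^6 - 352x^5 + 660x^4 - 672x^3 + 336x^2 - 64x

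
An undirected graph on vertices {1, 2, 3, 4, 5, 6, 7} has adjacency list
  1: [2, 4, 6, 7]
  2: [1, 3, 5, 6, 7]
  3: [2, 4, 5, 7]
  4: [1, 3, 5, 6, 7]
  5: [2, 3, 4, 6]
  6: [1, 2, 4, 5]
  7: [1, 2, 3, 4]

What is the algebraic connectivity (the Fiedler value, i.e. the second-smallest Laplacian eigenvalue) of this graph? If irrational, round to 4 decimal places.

3.3820

Reading degrees in the order [1, 2, 3, 4, 5, 6, 7] gives [4, 5, 4, 5, 4, 4, 4]; set D = diag(4, 5, 4, 5, 4, 4, 4) and form L = D - A. Computing the eigenvalues of L and sorting gives [0, 3.3820, 3.3820, 5, 5.6180, 5.6180, 7]. The Fiedler value lambda_2 = 3.3820 is strictly positive, so the graph is connected. There is one zero in the spectrum, matching the 1 component. The eigenvalues sum to 30, which equals trace(L) = 2|E|.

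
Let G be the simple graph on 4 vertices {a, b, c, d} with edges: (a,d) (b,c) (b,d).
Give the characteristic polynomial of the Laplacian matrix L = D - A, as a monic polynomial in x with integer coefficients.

x^4 - 6x^3 + 10x^2 - 4x

Each diagonal entry of L is the vertex degree and each off-diagonal entry is -1 where an edge is present, 0 otherwise; in the order [a, b, c, d] the diagonal is [1, 2, 1, 2]. L has integer entries, so p(x) = det(xI - L) has integer coefficients. Expanding the determinant yields x^4 - 6x^3 + 10x^2 - 4x. The constant term is 0 because L is singular (the all-ones vector lies in its kernel). There is one zero in the spectrum, matching the 1 component. By the matrix-tree theorem the graph has (1/4) * product of the nonzero eigenvalues = 1 spanning tree.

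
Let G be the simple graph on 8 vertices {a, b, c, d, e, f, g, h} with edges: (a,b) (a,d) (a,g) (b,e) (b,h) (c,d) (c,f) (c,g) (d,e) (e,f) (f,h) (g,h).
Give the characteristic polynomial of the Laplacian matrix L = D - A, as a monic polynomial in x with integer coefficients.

Each diagonal entry of L is the vertex degree and each off-diagonal entry is -1 where an edge is present, 0 otherwise; in the order [a, b, c, d, e, f, g, h] the diagonal is [3, 3, 3, 3, 3, 3, 3, 3]. L has integer entries, so p(x) = det(xI - L) has integer coefficients. Expanding the determinant yields x^8 - 24x^7 + 240x^6 - 1296x^5 + 4080x^4 - 7488x^3 + 7424x^2 - 3072x. Since p(0) = det(-L) = 0, x divides p(x).

x^8 - 24x^7 + 240x^6 - 1296x^5 + 4080x^4 - 7488x^3 + 7424x^2 - 3072x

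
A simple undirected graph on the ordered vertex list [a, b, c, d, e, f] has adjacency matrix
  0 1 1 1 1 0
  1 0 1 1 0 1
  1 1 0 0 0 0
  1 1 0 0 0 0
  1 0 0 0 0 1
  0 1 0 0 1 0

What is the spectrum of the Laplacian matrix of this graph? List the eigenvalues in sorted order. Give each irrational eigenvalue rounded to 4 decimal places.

[0, 1.2679, 2, 2.5858, 4.7321, 5.4142]

With the vertex order [a, b, c, d, e, f], the degrees are [4, 4, 2, 2, 2, 2], giving D = diag(4, 4, 2, 2, 2, 2) and L = D - A. L is symmetric positive semidefinite, so every eigenvalue is real and nonnegative. By the matrix-tree theorem the graph has (1/6) * product of the nonzero eigenvalues = 28 spanning trees.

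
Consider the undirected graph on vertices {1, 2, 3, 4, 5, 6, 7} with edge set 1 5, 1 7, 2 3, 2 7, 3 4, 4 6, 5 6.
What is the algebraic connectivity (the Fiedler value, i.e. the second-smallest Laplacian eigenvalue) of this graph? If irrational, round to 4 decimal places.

Each diagonal entry of L is the vertex degree and each off-diagonal entry is -1 where an edge is present, 0 otherwise; in the order [1, 2, 3, 4, 5, 6, 7] the diagonal is [2, 2, 2, 2, 2, 2, 2]. The sorted Laplacian eigenvalues are [0, 0.7530, 0.7530, 2.4450, 2.4450, 3.8019, 3.8019]; the algebraic connectivity is the second entry, 0.7530. The largest eigenvalue, 3.8019, is at most the vertex count 7. There is one zero in the spectrum, matching the 1 component.

0.7530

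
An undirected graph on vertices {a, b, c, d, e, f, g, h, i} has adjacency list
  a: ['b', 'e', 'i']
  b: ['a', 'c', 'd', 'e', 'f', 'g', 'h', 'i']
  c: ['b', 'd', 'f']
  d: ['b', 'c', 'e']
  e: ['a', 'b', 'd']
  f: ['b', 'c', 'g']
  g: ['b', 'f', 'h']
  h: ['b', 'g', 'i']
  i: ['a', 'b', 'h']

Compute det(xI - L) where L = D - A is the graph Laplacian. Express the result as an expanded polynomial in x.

Each diagonal entry of L is the vertex degree and each off-diagonal entry is -1 where an edge is present, 0 otherwise; in the order [a, b, c, d, e, f, g, h, i] the diagonal is [3, 8, 3, 3, 3, 3, 3, 3, 3]. L has integer entries, so p(x) = det(xI - L) has integer coefficients. Expanding the determinant yields x^9 - 32x^8 + 428x^7 - 3136x^6 + 13786x^5 - 37232x^4 + 60276x^3 - 53424x^2 + 19845x. The constant term is 0 because L is singular (the all-ones vector lies in its kernel). There is one zero in the spectrum, matching the 1 component.

x^9 - 32x^8 + 428x^7 - 3136x^6 + 13786x^5 - 37232x^4 + 60276x^3 - 53424x^2 + 19845x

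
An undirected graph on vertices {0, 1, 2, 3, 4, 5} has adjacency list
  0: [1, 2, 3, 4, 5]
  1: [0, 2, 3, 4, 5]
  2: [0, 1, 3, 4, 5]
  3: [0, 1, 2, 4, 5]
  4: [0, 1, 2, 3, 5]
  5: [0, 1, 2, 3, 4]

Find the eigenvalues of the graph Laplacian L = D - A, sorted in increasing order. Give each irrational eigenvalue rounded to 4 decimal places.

Reading degrees in the order [0, 1, 2, 3, 4, 5] gives [5, 5, 5, 5, 5, 5]; set D = diag(5, 5, 5, 5, 5, 5) and form L = D - A. Diagonalising L (or applying a numerical eigensolver to the 6x6 matrix) gives the spectrum above. The eigenvalues sum to 30, which equals trace(L) = 2|E|.

[0, 6, 6, 6, 6, 6]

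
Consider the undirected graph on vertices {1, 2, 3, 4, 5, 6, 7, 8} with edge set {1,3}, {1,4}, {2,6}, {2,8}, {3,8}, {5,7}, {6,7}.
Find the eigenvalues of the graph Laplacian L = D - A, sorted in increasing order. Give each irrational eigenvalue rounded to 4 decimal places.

[0, 0.1522, 0.5858, 1.2346, 2, 2.7654, 3.4142, 3.8478]

With the vertex order [1, 2, 3, 4, 5, 6, 7, 8], the degrees are [2, 2, 2, 1, 1, 2, 2, 2], giving D = diag(2, 2, 2, 1, 1, 2, 2, 2) and L = D - A. Diagonalising L (or applying a numerical eigensolver to the 8x8 matrix) gives the spectrum above. The single zero eigenvalue shows the graph is connected. By the matrix-tree theorem the graph has (1/8) * product of the nonzero eigenvalues = 1 spanning tree.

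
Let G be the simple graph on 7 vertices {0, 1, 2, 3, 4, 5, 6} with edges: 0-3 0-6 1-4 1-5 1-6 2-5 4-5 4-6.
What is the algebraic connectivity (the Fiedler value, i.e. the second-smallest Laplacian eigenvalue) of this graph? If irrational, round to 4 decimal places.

0.3588

With the vertex order [0, 1, 2, 3, 4, 5, 6], the degrees are [2, 3, 1, 1, 3, 3, 3], giving D = diag(2, 3, 1, 1, 3, 3, 3) and L = D - A. Computing the eigenvalues of L and sorting gives [0, 0.3588, 1, 2.2763, 3.5892, 4, 4.7757]. The Fiedler value lambda_2 = 0.3588 is strictly positive, so the graph is connected. The largest eigenvalue, 4.7757, is at most the vertex count 7.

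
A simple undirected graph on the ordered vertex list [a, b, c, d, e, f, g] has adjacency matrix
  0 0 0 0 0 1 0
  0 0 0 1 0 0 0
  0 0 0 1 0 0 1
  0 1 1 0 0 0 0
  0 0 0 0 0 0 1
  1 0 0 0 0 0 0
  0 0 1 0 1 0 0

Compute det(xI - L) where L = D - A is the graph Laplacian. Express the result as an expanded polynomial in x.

x^7 - 10x^6 + 37x^5 - 62x^4 + 45x^3 - 10x^2

With the vertex order [a, b, c, d, e, f, g], the degrees are [1, 1, 2, 2, 1, 1, 2], giving D = diag(1, 1, 2, 2, 1, 1, 2) and L = D - A. L has integer entries, so p(x) = det(xI - L) has integer coefficients. Expanding the determinant yields x^7 - 10x^6 + 37x^5 - 62x^4 + 45x^3 - 10x^2. Since p(0) = det(-L) = 0, x divides p(x). The largest eigenvalue, 3.6180, is at most the vertex count 7.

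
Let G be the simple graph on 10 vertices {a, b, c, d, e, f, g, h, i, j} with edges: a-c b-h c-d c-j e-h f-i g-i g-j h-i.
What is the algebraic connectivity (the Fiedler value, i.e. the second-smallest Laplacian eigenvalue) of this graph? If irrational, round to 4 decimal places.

Each diagonal entry of L is the vertex degree and each off-diagonal entry is -1 where an edge is present, 0 otherwise; in the order [a, b, c, d, e, f, g, h, i, j] the diagonal is [1, 1, 3, 1, 1, 1, 2, 3, 3, 2]. The sorted Laplacian eigenvalues are [0, 0.1338, 0.5188, 1, 1, 1, 2.3111, 3.2108, 4.1701, 4.6554]; the algebraic connectivity is the second entry, 0.1338. There is one zero in the spectrum, matching the 1 component.

0.1338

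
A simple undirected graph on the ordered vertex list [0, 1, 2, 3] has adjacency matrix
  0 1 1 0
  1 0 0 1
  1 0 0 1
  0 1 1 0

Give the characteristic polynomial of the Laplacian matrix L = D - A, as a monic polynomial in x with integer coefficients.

Each diagonal entry of L is the vertex degree and each off-diagonal entry is -1 where an edge is present, 0 otherwise; in the order [0, 1, 2, 3] the diagonal is [2, 2, 2, 2]. The eigenvalues of L are [0, 2, 2, 4]; the characteristic polynomial is the product of (x - lambda_i), which multiplies out to x^4 - 8x^3 + 20x^2 - 16x. Since p(0) = det(-L) = 0, x divides p(x). The largest eigenvalue, 4, is at most the vertex count 4.

x^4 - 8x^3 + 20x^2 - 16x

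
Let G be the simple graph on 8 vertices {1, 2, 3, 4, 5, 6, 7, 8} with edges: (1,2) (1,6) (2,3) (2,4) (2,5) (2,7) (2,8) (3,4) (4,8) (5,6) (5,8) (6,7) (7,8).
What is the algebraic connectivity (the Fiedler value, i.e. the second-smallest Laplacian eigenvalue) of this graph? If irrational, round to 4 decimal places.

1.2044

Each diagonal entry of L is the vertex degree and each off-diagonal entry is -1 where an edge is present, 0 otherwise; in the order [1, 2, 3, 4, 5, 6, 7, 8] the diagonal is [2, 6, 2, 3, 3, 3, 3, 4]. Computing the eigenvalues of L and sorting gives [0, 1.2044, 2, 3, 3.1062, 4, 5.5109, 7.1785]. The Fiedler value lambda_2 = 1.2044 is strictly positive, so the graph is connected. The eigenvalues sum to 26, which equals trace(L) = 2|E|.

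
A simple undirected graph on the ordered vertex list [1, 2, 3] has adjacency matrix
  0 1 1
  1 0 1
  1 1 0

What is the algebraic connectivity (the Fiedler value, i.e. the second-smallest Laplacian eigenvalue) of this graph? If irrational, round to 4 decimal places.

3

With the vertex order [1, 2, 3], the degrees are [2, 2, 2], giving D = diag(2, 2, 2) and L = D - A. The sorted Laplacian eigenvalues are [0, 3, 3]; the algebraic connectivity is the second entry, 3.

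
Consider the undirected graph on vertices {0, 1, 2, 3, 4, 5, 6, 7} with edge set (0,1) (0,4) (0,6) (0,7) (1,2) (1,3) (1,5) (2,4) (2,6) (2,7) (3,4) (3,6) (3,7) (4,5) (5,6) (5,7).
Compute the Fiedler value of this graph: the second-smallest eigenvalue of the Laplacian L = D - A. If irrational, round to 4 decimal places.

4

Reading degrees in the order [0, 1, 2, 3, 4, 5, 6, 7] gives [4, 4, 4, 4, 4, 4, 4, 4]; set D = diag(4, 4, 4, 4, 4, 4, 4, 4) and form L = D - A. The sorted Laplacian eigenvalues are [0, 4, 4, 4, 4, 4, 4, 8]; the algebraic connectivity is the second entry, 4. By the matrix-tree theorem the graph has (1/8) * product of the nonzero eigenvalues = 4096 spanning trees.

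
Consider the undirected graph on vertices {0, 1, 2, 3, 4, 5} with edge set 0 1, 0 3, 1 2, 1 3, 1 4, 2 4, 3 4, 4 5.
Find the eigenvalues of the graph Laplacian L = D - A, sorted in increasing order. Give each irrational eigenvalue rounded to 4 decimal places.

With the vertex order [0, 1, 2, 3, 4, 5], the degrees are [2, 4, 2, 3, 4, 1], giving D = diag(2, 4, 2, 3, 4, 1) and L = D - A. Diagonalising L (or applying a numerical eigensolver to the 6x6 matrix) gives the spectrum above.

[0, 0.8851, 1.6972, 3.2541, 4.8608, 5.3028]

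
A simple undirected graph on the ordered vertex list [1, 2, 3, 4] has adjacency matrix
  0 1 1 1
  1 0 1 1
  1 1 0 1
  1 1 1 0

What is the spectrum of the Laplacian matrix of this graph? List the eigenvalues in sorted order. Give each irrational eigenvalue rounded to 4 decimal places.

[0, 4, 4, 4]

With the vertex order [1, 2, 3, 4], the degrees are [3, 3, 3, 3], giving D = diag(3, 3, 3, 3) and L = D - A. Since every row of L sums to 0, the all-ones vector is in the kernel and 0 is an eigenvalue. The single zero eigenvalue shows the graph is connected. By the matrix-tree theorem the graph has (1/4) * product of the nonzero eigenvalues = 16 spanning trees.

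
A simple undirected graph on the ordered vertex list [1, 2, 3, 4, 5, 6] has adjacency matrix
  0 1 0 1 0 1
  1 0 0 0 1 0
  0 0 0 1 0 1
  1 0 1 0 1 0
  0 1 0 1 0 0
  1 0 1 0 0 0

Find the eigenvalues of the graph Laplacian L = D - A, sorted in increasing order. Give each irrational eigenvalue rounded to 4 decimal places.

[0, 1, 2, 3, 3, 5]

Each diagonal entry of L is the vertex degree and each off-diagonal entry is -1 where an edge is present, 0 otherwise; in the order [1, 2, 3, 4, 5, 6] the diagonal is [3, 2, 2, 3, 2, 2]. Since every row of L sums to 0, the all-ones vector is in the kernel and 0 is an eigenvalue. The single zero eigenvalue shows the graph is connected. There is one zero in the spectrum, matching the 1 component.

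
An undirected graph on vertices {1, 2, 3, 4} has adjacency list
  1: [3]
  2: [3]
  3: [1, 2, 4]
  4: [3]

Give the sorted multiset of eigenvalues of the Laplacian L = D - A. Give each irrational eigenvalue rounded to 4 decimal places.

With the vertex order [1, 2, 3, 4], the degrees are [1, 1, 3, 1], giving D = diag(1, 1, 3, 1) and L = D - A. The multiplicity of 0 as a Laplacian eigenvalue equals the number of connected components. The single zero eigenvalue shows the graph is connected. There is one zero in the spectrum, matching the 1 component.

[0, 1, 1, 4]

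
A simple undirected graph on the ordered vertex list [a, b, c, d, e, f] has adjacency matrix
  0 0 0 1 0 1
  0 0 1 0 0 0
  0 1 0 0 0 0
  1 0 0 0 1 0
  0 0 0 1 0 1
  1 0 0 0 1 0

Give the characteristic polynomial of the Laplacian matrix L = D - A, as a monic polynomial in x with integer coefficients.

x^6 - 10x^5 + 36x^4 - 56x^3 + 32x^2

With the vertex order [a, b, c, d, e, f], the degrees are [2, 1, 1, 2, 2, 2], giving D = diag(2, 1, 1, 2, 2, 2) and L = D - A. Computing det(xI - L) by cofactor expansion (or equivalently via sum-over-permutations) gives x^6 - 10x^5 + 36x^4 - 56x^3 + 32x^2. The coefficient of x^5 equals -trace(L) = -10, matching the sum of degrees. The largest eigenvalue, 4, is at most the vertex count 6.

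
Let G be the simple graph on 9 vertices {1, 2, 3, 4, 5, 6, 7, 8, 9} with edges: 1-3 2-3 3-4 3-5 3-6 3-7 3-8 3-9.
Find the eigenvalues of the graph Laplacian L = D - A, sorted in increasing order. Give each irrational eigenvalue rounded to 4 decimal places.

[0, 1, 1, 1, 1, 1, 1, 1, 9]

With the vertex order [1, 2, 3, 4, 5, 6, 7, 8, 9], the degrees are [1, 1, 8, 1, 1, 1, 1, 1, 1], giving D = diag(1, 1, 8, 1, 1, 1, 1, 1, 1) and L = D - A. Diagonalising L (or applying a numerical eigensolver to the 9x9 matrix) gives the spectrum above. The eigenvalues sum to 16, which equals trace(L) = 2|E|.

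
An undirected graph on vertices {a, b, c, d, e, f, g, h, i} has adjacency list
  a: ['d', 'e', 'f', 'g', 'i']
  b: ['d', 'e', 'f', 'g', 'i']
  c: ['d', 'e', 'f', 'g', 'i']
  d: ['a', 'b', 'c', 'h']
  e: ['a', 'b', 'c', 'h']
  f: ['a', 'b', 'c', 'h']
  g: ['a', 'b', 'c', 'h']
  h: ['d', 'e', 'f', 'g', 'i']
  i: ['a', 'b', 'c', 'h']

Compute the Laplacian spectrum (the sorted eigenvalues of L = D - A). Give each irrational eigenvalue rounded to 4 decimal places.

With the vertex order [a, b, c, d, e, f, g, h, i], the degrees are [5, 5, 5, 4, 4, 4, 4, 5, 4], giving D = diag(5, 5, 5, 4, 4, 4, 4, 5, 4) and L = D - A. Since every row of L sums to 0, the all-ones vector is in the kernel and 0 is an eigenvalue. The single zero eigenvalue shows the graph is connected. By the matrix-tree theorem the graph has (1/9) * product of the nonzero eigenvalues = 32000 spanning trees. There is one zero in the spectrum, matching the 1 component.

[0, 4, 4, 4, 4, 5, 5, 5, 9]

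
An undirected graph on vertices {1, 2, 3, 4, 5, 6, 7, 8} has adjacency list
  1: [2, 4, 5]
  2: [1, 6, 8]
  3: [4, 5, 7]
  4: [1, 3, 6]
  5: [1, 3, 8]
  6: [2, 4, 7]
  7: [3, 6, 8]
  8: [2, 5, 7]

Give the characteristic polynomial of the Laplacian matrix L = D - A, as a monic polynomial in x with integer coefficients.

x^8 - 24x^7 + 240x^6 - 1296x^5 + 4080x^4 - 7488x^3 + 7424x^2 - 3072x

With the vertex order [1, 2, 3, 4, 5, 6, 7, 8], the degrees are [3, 3, 3, 3, 3, 3, 3, 3], giving D = diag(3, 3, 3, 3, 3, 3, 3, 3) and L = D - A. Computing det(xI - L) by cofactor expansion (or equivalently via sum-over-permutations) gives x^8 - 24x^7 + 240x^6 - 1296x^5 + 4080x^4 - 7488x^3 + 7424x^2 - 3072x. Since p(0) = det(-L) = 0, x divides p(x). The largest eigenvalue, 6, is at most the vertex count 8. The eigenvalues sum to 24, which equals trace(L) = 2|E|.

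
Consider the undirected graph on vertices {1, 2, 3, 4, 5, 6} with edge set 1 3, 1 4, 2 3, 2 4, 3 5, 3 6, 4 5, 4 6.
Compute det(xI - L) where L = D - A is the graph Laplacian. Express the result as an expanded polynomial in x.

Reading degrees in the order [1, 2, 3, 4, 5, 6] gives [2, 2, 4, 4, 2, 2]; set D = diag(2, 2, 4, 4, 2, 2) and form L = D - A. The eigenvalues of L are [0, 2, 2, 2, 4, 6]; the characteristic polynomial is the product of (x - lambda_i), which multiplies out to x^6 - 16x^5 + 96x^4 - 272x^3 + 368x^2 - 192x. The constant term is 0 because L is singular (the all-ones vector lies in its kernel). The eigenvalues sum to 16, which equals trace(L) = 2|E|.

x^6 - 16x^5 + 96x^4 - 272x^3 + 368x^2 - 192x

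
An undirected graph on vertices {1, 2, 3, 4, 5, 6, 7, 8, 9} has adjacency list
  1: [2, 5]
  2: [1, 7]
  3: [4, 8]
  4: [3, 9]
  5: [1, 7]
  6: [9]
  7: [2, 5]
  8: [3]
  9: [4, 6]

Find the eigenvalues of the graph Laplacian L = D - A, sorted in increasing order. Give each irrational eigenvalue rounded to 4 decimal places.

Each diagonal entry of L is the vertex degree and each off-diagonal entry is -1 where an edge is present, 0 otherwise; in the order [1, 2, 3, 4, 5, 6, 7, 8, 9] the diagonal is [2, 2, 2, 2, 2, 1, 2, 1, 2]. Diagonalising L (or applying a numerical eigensolver to the 9x9 matrix) gives the spectrum above. The 2 zero eigenvalues correspond to the 2 connected components. There are 2 zeros in the spectrum, matching the 2 components. The largest eigenvalue, 4, is at most the vertex count 9.

[0, 0, 0.3820, 1.3820, 2, 2, 2.6180, 3.6180, 4]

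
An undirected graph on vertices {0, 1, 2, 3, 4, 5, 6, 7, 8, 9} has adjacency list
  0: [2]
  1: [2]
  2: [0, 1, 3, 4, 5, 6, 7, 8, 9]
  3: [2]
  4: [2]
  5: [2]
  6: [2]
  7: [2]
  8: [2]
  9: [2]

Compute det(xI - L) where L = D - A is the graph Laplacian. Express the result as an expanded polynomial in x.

With the vertex order [0, 1, 2, 3, 4, 5, 6, 7, 8, 9], the degrees are [1, 1, 9, 1, 1, 1, 1, 1, 1, 1], giving D = diag(1, 1, 9, 1, 1, 1, 1, 1, 1, 1) and L = D - A. L has integer entries, so p(x) = det(xI - L) has integer coefficients. Expanding the determinant yields x^10 - 18x^9 + 108x^8 - 336x^7 + 630x^6 - 756x^5 + 588x^4 - 288x^3 + 81x^2 - 10x. The coefficient of x^9 equals -trace(L) = -18, matching the sum of degrees. The eigenvalues sum to 18, which equals trace(L) = 2|E|.

x^10 - 18x^9 + 108x^8 - 336x^7 + 630x^6 - 756x^5 + 588x^4 - 288x^3 + 81x^2 - 10x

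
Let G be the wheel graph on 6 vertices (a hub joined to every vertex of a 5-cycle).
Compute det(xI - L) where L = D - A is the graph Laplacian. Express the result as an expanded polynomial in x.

The graph has 6 vertices and degree multiset [5, 3, 3, 3, 3, 3]; D is the diagonal matrix of degrees and L = D - A. Computing det(xI - L) by cofactor expansion (or equivalently via sum-over-permutations) gives x^6 - 20x^5 + 155x^4 - 580x^3 + 1045x^2 - 726x. Since p(0) = det(-L) = 0, x divides p(x). By the matrix-tree theorem the graph has (1/6) * product of the nonzero eigenvalues = 121 spanning trees.

x^6 - 20x^5 + 155x^4 - 580x^3 + 1045x^2 - 726x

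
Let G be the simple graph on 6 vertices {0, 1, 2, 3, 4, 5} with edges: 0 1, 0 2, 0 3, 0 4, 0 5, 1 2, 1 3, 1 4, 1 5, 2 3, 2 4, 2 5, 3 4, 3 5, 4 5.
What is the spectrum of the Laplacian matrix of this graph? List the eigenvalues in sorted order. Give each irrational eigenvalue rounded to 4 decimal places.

Each diagonal entry of L is the vertex degree and each off-diagonal entry is -1 where an edge is present, 0 otherwise; in the order [0, 1, 2, 3, 4, 5] the diagonal is [5, 5, 5, 5, 5, 5]. Since every row of L sums to 0, the all-ones vector is in the kernel and 0 is an eigenvalue. The single zero eigenvalue shows the graph is connected. By the matrix-tree theorem the graph has (1/6) * product of the nonzero eigenvalues = 1296 spanning trees. The largest eigenvalue, 6, is at most the vertex count 6.

[0, 6, 6, 6, 6, 6]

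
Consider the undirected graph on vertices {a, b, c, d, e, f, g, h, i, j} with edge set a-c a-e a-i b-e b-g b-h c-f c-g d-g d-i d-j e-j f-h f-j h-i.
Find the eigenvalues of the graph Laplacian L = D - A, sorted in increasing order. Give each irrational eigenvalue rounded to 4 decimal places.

Each diagonal entry of L is the vertex degree and each off-diagonal entry is -1 where an edge is present, 0 otherwise; in the order [a, b, c, d, e, f, g, h, i, j] the diagonal is [3, 3, 3, 3, 3, 3, 3, 3, 3, 3]. Since every row of L sums to 0, the all-ones vector is in the kernel and 0 is an eigenvalue.

[0, 2, 2, 2, 2, 2, 5, 5, 5, 5]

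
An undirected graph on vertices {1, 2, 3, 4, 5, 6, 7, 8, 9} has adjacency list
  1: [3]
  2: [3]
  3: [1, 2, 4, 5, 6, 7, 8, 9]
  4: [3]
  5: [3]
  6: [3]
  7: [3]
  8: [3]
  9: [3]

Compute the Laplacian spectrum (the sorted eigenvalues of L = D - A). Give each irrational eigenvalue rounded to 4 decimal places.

Each diagonal entry of L is the vertex degree and each off-diagonal entry is -1 where an edge is present, 0 otherwise; in the order [1, 2, 3, 4, 5, 6, 7, 8, 9] the diagonal is [1, 1, 8, 1, 1, 1, 1, 1, 1]. The multiplicity of 0 as a Laplacian eigenvalue equals the number of connected components. The single zero eigenvalue shows the graph is connected. By the matrix-tree theorem the graph has (1/9) * product of the nonzero eigenvalues = 1 spanning tree.

[0, 1, 1, 1, 1, 1, 1, 1, 9]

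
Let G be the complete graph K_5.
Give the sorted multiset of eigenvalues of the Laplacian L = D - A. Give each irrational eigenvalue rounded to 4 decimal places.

[0, 5, 5, 5, 5]

The graph has 5 vertices and degree multiset [4, 4, 4, 4, 4]; D is the diagonal matrix of degrees and L = D - A. L is symmetric positive semidefinite, so every eigenvalue is real and nonnegative. By the matrix-tree theorem the graph has (1/5) * product of the nonzero eigenvalues = 125 spanning trees.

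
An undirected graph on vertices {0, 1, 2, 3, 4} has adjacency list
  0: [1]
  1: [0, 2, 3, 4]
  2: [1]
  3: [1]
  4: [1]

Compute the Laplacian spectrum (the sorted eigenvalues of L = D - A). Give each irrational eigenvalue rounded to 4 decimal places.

[0, 1, 1, 1, 5]

Each diagonal entry of L is the vertex degree and each off-diagonal entry is -1 where an edge is present, 0 otherwise; in the order [0, 1, 2, 3, 4] the diagonal is [1, 4, 1, 1, 1]. L is symmetric positive semidefinite, so every eigenvalue is real and nonnegative. By the matrix-tree theorem the graph has (1/5) * product of the nonzero eigenvalues = 1 spanning tree.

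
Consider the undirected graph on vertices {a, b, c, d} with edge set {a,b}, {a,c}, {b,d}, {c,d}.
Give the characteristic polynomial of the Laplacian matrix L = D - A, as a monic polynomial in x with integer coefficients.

Reading degrees in the order [a, b, c, d] gives [2, 2, 2, 2]; set D = diag(2, 2, 2, 2) and form L = D - A. The eigenvalues of L are [0, 2, 2, 4]; the characteristic polynomial is the product of (x - lambda_i), which multiplies out to x^4 - 8x^3 + 20x^2 - 16x. The coefficient of x^3 equals -trace(L) = -8, matching the sum of degrees.

x^4 - 8x^3 + 20x^2 - 16x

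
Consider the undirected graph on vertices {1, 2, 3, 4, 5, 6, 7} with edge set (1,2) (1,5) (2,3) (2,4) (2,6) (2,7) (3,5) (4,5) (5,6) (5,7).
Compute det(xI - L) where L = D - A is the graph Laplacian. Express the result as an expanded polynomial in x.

Reading degrees in the order [1, 2, 3, 4, 5, 6, 7] gives [2, 5, 2, 2, 5, 2, 2]; set D = diag(2, 5, 2, 2, 5, 2, 2) and form L = D - A. L has integer entries, so p(x) = det(xI - L) has integer coefficients. Expanding the determinant yields x^7 - 20x^6 + 155x^5 - 600x^4 + 1240x^3 - 1312x^2 + 560x. The constant term is 0 because L is singular (the all-ones vector lies in its kernel). The largest eigenvalue, 7, is at most the vertex count 7. There is one zero in the spectrum, matching the 1 component.

x^7 - 20x^6 + 155x^5 - 600x^4 + 1240x^3 - 1312x^2 + 560x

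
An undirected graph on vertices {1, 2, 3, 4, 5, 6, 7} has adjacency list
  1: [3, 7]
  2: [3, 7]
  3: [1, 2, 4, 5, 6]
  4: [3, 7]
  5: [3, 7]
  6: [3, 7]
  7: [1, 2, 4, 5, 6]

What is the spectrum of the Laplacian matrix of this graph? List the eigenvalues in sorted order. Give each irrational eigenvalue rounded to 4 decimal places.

[0, 2, 2, 2, 2, 5, 7]

With the vertex order [1, 2, 3, 4, 5, 6, 7], the degrees are [2, 2, 5, 2, 2, 2, 5], giving D = diag(2, 2, 5, 2, 2, 2, 5) and L = D - A. L is symmetric positive semidefinite, so every eigenvalue is real and nonnegative. The single zero eigenvalue shows the graph is connected. By the matrix-tree theorem the graph has (1/7) * product of the nonzero eigenvalues = 80 spanning trees.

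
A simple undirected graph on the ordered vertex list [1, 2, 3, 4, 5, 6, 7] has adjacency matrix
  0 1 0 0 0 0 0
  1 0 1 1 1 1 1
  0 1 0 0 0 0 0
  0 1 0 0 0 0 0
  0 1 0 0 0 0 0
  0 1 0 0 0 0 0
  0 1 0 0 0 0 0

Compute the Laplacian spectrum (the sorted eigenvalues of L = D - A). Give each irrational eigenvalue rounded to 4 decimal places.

Each diagonal entry of L is the vertex degree and each off-diagonal entry is -1 where an edge is present, 0 otherwise; in the order [1, 2, 3, 4, 5, 6, 7] the diagonal is [1, 6, 1, 1, 1, 1, 1]. The multiplicity of 0 as a Laplacian eigenvalue equals the number of connected components.

[0, 1, 1, 1, 1, 1, 7]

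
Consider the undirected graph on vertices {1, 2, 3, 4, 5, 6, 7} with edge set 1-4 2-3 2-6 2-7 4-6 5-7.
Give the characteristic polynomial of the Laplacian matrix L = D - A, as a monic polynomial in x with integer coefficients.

x^7 - 12x^6 + 54x^5 - 114x^4 + 115x^3 - 50x^2 + 7x

With the vertex order [1, 2, 3, 4, 5, 6, 7], the degrees are [1, 3, 1, 2, 1, 2, 2], giving D = diag(1, 3, 1, 2, 1, 2, 2) and L = D - A. L has integer entries, so p(x) = det(xI - L) has integer coefficients. Expanding the determinant yields x^7 - 12x^6 + 54x^5 - 114x^4 + 115x^3 - 50x^2 + 7x. Since p(0) = det(-L) = 0, x divides p(x).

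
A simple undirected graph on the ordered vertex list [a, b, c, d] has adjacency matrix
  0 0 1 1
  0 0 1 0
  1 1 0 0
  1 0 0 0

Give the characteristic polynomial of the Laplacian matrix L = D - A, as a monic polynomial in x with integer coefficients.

Each diagonal entry of L is the vertex degree and each off-diagonal entry is -1 where an edge is present, 0 otherwise; in the order [a, b, c, d] the diagonal is [2, 1, 2, 1]. Computing det(xI - L) by cofactor expansion (or equivalently via sum-over-permutations) gives x^4 - 6x^3 + 10x^2 - 4x. The coefficient of x^3 equals -trace(L) = -6, matching the sum of degrees.

x^4 - 6x^3 + 10x^2 - 4x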